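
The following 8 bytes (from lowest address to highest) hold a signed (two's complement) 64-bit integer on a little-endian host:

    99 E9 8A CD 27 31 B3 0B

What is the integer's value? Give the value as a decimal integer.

In little-endian order the low byte comes first in memory.
Reassemble most-significant byte first: 0B B3 31 27 CD 8A E9 99 → 0x0BB33127CD8AE999.
0x0BB33127CD8AE999 = 843071602270333337.

843071602270333337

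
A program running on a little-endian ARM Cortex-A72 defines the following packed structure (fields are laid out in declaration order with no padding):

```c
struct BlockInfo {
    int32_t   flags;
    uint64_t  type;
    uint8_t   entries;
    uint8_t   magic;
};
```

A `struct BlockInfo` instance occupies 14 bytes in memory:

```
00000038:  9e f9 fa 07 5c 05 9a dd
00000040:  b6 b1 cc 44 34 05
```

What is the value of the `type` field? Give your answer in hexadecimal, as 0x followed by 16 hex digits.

0x44CCB1B6DD9A055C

`type` follows `flags` (4 bytes), so it starts at byte offset 4 and occupies 8 bytes.
Bytes at offsets 4..11: 5C 05 9A DD B6 B1 CC 44.
In little-endian order the low byte comes first in memory.
Reassemble most-significant byte first: 44 CC B1 B6 DD 9A 05 5C → 0x44CCB1B6DD9A055C.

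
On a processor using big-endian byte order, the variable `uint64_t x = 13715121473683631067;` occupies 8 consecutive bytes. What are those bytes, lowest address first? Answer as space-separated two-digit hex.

13715121473683631067 in hexadecimal, padded to 64 bits, is 0xBE55E650823EABDB.
Split into bytes (most-significant first): BE 55 E6 50 82 3E AB DB.
Big-endian stores the most-significant byte at the lowest address.
So the memory order matches the most-significant-first order: BE 55 E6 50 82 3E AB DB.

BE 55 E6 50 82 3E AB DB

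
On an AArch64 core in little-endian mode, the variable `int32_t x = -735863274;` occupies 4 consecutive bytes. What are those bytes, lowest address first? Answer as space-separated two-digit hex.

16 9E 23 D4

Two's complement of -735863274 in 32 bits: 735863274 = 0x2BDC61EA; invert → 0xD4239E15; add 1 → 0xD4239E16.
Split into bytes (most-significant first): D4 23 9E 16.
Little-endian: lowest address holds the least-significant byte.
So at ascending addresses the bytes are 16 9E 23 D4.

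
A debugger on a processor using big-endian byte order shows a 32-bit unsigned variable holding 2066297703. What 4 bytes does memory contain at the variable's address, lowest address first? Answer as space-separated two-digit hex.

7B 29 33 67

2066297703 in hexadecimal, padded to 32 bits, is 0x7B293367.
Split into bytes (most-significant first): 7B 29 33 67.
Big-endian: lowest address holds the most-significant byte.
So the memory order matches the most-significant-first order: 7B 29 33 67.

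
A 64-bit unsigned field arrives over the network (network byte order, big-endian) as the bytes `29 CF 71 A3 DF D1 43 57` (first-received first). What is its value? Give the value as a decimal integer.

Big-endian stores the most-significant byte at the lowest address.
The bytes are already most-significant first: 0x29CF71A3DFD14357.
0x29CF71A3DFD14357 = 3012751624382792535.

3012751624382792535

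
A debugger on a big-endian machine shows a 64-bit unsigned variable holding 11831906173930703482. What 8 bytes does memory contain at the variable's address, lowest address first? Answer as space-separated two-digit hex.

11831906173930703482 in hexadecimal, padded to 64 bits, is 0xA4335FFA20E40A7A.
Split into bytes (most-significant first): A4 33 5F FA 20 E4 0A 7A.
Big-endian: lowest address holds the most-significant byte.
So the memory order matches the most-significant-first order: A4 33 5F FA 20 E4 0A 7A.

A4 33 5F FA 20 E4 0A 7A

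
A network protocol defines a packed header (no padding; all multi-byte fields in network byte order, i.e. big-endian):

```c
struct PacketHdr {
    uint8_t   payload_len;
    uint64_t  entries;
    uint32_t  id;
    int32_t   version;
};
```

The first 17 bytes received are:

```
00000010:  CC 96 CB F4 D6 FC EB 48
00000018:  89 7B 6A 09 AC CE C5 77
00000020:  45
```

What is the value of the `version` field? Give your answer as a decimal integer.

-825919675

`version` follows `payload_len` (1 B), `entries` (8 B), `id` (4 B), so it starts at offset 1 + 8 + 4 = 13 and occupies 4 bytes.
Bytes at offsets 13..16: CE C5 77 45.
Big-endian: lowest address holds the most-significant byte.
The bytes are already most-significant first: 0xCEC57745.
Top bit is set, so as a signed 32-bit value this is 0xCEC57745 − 2^32 = -825919675.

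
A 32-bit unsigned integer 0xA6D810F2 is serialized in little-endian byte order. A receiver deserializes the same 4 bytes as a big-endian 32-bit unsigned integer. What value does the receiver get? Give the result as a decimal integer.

Stored little-endian, the bytes at ascending addresses are F2 10 D8 A6.
Read back as big-endian, the last byte is least significant, giving 0xF210D8A6.
0xF210D8A6 = 4061190310.

4061190310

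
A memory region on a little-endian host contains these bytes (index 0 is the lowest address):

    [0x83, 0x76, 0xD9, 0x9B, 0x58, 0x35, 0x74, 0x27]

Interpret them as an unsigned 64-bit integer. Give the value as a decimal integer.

2842955919465739907

Little-endian: lowest address holds the least-significant byte.
Reassemble most-significant byte first: 27 74 35 58 9B D9 76 83 → 0x277435589BD97683.
0x277435589BD97683 = 2842955919465739907.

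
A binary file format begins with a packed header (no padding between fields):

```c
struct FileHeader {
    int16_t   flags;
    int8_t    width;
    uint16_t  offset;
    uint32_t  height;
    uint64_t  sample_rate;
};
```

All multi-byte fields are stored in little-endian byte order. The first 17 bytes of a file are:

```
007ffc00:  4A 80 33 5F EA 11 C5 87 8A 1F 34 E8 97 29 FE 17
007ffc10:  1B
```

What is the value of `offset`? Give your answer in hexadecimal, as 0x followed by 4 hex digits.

`offset` follows `flags` (2 B), `width` (1 B), so it starts at offset 2 + 1 = 3 and occupies 2 bytes.
Bytes at offsets 3..4: 5F EA.
In little-endian order the low byte comes first in memory.
Reassemble most-significant byte first: EA 5F → 0xEA5F.

0xEA5F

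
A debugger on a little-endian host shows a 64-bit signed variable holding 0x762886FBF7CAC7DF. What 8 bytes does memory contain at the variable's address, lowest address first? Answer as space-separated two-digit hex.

Split into bytes (most-significant first): 76 28 86 FB F7 CA C7 DF.
Little-endian: lowest address holds the least-significant byte.
So at ascending addresses the bytes are DF C7 CA F7 FB 86 28 76.

DF C7 CA F7 FB 86 28 76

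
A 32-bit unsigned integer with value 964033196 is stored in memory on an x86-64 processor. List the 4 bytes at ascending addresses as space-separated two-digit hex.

964033196 in hexadecimal, padded to 32 bits, is 0x3975FAAC.
Split into bytes (most-significant first): 39 75 FA AC.
Little-endian: lowest address holds the least-significant byte.
So at ascending addresses the bytes are AC FA 75 39.

AC FA 75 39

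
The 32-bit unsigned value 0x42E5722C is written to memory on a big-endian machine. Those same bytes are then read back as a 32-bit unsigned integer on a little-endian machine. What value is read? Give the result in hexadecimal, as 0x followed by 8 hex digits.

Stored big-endian, the bytes at ascending addresses are 42 E5 72 2C.
Read back as little-endian, the first byte is least significant, giving 0x2C72E542.

0x2C72E542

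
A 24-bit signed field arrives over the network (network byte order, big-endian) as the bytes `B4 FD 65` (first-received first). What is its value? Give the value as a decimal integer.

Big-endian stores the most-significant byte at the lowest address.
The bytes are already most-significant first: 0xB4FD65.
Top bit is set, so as a signed 24-bit value this is 0xB4FD65 − 2^24 = -4915867.

-4915867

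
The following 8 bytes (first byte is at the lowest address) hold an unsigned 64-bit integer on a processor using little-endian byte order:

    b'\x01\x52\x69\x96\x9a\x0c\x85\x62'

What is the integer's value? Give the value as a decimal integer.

7099094245707436545

Little-endian stores the least-significant byte at the lowest address.
Reassemble most-significant byte first: 62 85 0C 9A 96 69 52 01 → 0x62850C9A96695201.
0x62850C9A96695201 = 7099094245707436545.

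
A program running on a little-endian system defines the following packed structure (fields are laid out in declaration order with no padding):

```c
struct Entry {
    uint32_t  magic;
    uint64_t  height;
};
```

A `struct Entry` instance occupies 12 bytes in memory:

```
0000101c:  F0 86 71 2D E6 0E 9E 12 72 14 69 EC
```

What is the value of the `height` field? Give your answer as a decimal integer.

`height` follows `magic` (4 bytes), so it starts at byte offset 4 and occupies 8 bytes.
Bytes at offsets 4..11: E6 0E 9E 12 72 14 69 EC.
In little-endian order the low byte comes first in memory.
Reassemble most-significant byte first: EC 69 14 72 12 9E 0E E6 → 0xEC691472129E0EE6.
0xEC691472129E0EE6 = 17035169545676787430.

17035169545676787430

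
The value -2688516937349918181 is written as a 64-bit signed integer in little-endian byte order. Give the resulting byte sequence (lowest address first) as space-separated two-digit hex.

1B 12 A3 00 17 78 B0 DA

Two's complement of -2688516937349918181 in 64 bits: 2688516937349918181 = 0x254F87E8FF5CEDE5; invert → 0xDAB0781700A3121A; add 1 → 0xDAB0781700A3121B.
Split into bytes (most-significant first): DA B0 78 17 00 A3 12 1B.
In little-endian order the low byte comes first in memory.
So at ascending addresses the bytes are 1B 12 A3 00 17 78 B0 DA.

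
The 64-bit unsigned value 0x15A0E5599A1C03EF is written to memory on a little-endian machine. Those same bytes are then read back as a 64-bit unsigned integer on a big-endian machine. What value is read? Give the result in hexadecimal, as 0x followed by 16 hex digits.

0xEF031C9A59E5A015

Stored little-endian, the bytes at ascending addresses are EF 03 1C 9A 59 E5 A0 15.
Read back as big-endian, the last byte is least significant, giving 0xEF031C9A59E5A015.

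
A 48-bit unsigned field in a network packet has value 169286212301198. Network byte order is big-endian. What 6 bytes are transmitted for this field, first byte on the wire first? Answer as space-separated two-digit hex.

99 F7 04 8C B1 8E

169286212301198 in hexadecimal, padded to 48 bits, is 0x99F7048CB18E.
Split into bytes (most-significant first): 99 F7 04 8C B1 8E.
In big-endian order the high byte comes first in memory.
So the memory order matches the most-significant-first order: 99 F7 04 8C B1 8E.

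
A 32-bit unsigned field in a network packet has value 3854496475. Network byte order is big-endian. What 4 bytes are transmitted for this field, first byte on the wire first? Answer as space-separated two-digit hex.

E5 BE F2 DB

3854496475 in hexadecimal, padded to 32 bits, is 0xE5BEF2DB.
Split into bytes (most-significant first): E5 BE F2 DB.
In big-endian order the high byte comes first in memory.
So the memory order matches the most-significant-first order: E5 BE F2 DB.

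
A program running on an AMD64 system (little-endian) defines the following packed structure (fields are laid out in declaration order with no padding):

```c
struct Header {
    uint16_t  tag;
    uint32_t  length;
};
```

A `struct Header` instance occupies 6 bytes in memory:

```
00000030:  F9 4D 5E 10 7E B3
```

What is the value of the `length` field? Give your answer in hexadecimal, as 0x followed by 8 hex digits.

0xB37E105E

`length` follows `tag` (2 bytes), so it starts at byte offset 2 and occupies 4 bytes.
Bytes at offsets 2..5: 5E 10 7E B3.
Little-endian stores the least-significant byte at the lowest address.
Reassemble most-significant byte first: B3 7E 10 5E → 0xB37E105E.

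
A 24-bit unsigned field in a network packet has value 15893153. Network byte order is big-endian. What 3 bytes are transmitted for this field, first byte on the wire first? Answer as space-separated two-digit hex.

F2 82 A1

15893153 in hexadecimal, padded to 24 bits, is 0xF282A1.
Split into bytes (most-significant first): F2 82 A1.
Big-endian stores the most-significant byte at the lowest address.
So the memory order matches the most-significant-first order: F2 82 A1.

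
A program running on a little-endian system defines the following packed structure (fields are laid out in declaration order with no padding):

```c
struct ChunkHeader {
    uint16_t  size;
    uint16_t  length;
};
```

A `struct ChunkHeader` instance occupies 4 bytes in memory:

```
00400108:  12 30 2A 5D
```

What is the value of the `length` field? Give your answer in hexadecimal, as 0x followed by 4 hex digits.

0x5D2A

`length` follows `size` (2 bytes), so it starts at byte offset 2 and occupies 2 bytes.
Bytes at offsets 2..3: 2A 5D.
In little-endian order the low byte comes first in memory.
Reassemble most-significant byte first: 5D 2A → 0x5D2A.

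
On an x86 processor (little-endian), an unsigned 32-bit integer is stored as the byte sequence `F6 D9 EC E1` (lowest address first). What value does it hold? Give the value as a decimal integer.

Little-endian stores the least-significant byte at the lowest address.
Reassemble most-significant byte first: E1 EC D9 F6 → 0xE1ECD9F6.
0xE1ECD9F6 = 3790395894.

3790395894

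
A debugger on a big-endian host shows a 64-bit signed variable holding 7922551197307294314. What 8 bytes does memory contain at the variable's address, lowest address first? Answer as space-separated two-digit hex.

6D F2 8E 56 A6 58 D2 6A

7922551197307294314 in hexadecimal, padded to 64 bits, is 0x6DF28E56A658D26A.
Split into bytes (most-significant first): 6D F2 8E 56 A6 58 D2 6A.
In big-endian order the high byte comes first in memory.
So the memory order matches the most-significant-first order: 6D F2 8E 56 A6 58 D2 6A.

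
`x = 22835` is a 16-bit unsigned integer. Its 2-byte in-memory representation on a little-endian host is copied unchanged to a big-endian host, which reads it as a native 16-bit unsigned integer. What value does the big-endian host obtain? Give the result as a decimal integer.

22835 in 16-bit hexadecimal is 0x5933.
Stored little-endian, the bytes at ascending addresses are 33 59.
Read back as big-endian, the last byte is least significant, giving 0x3359.
0x3359 = 13145.

13145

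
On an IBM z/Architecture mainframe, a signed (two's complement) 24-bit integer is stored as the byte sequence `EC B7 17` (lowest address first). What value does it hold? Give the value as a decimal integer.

In big-endian order the high byte comes first in memory.
The bytes are already most-significant first: 0xECB717.
Top bit is set, so as a signed 24-bit value this is 0xECB717 − 2^24 = -1263849.

-1263849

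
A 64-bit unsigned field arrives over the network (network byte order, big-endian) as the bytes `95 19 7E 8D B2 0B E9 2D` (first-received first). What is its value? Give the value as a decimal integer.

10743757533111642413

In big-endian order the high byte comes first in memory.
The bytes are already most-significant first: 0x95197E8DB20BE92D.
0x95197E8DB20BE92D = 10743757533111642413.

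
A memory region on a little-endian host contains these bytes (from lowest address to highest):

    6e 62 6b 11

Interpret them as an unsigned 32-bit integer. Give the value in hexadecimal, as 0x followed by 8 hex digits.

In little-endian order the low byte comes first in memory.
Reassemble most-significant byte first: 11 6B 62 6E → 0x116B626E.

0x116B626E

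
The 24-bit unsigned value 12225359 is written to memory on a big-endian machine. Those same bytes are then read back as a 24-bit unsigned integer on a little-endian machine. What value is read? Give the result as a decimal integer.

5213114

12225359 in 24-bit hexadecimal is 0xBA8B4F.
Stored big-endian, the bytes at ascending addresses are BA 8B 4F.
Read back as little-endian, the first byte is least significant, giving 0x4F8BBA.
0x4F8BBA = 5213114.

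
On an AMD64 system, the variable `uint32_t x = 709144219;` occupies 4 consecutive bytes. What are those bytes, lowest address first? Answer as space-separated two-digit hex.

9B AE 44 2A

709144219 in hexadecimal, padded to 32 bits, is 0x2A44AE9B.
Split into bytes (most-significant first): 2A 44 AE 9B.
Little-endian stores the least-significant byte at the lowest address.
So at ascending addresses the bytes are 9B AE 44 2A.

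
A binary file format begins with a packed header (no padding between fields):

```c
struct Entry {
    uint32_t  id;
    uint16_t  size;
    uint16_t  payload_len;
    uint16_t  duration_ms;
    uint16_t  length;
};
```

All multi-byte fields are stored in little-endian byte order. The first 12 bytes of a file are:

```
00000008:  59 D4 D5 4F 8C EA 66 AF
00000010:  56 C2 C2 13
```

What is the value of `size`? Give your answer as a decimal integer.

`size` follows `id` (4 bytes), so it starts at byte offset 4 and occupies 2 bytes.
Bytes at offsets 4..5: 8C EA.
In little-endian order the low byte comes first in memory.
Reassemble most-significant byte first: EA 8C → 0xEA8C.
0xEA8C = 60044.

60044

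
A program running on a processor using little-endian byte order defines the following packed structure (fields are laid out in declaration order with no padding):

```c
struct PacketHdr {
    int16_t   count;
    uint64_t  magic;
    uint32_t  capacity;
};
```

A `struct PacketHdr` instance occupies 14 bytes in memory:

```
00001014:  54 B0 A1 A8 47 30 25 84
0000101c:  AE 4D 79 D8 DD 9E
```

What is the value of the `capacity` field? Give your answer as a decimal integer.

`capacity` follows `count` (2 B), `magic` (8 B), so it starts at offset 2 + 8 = 10 and occupies 4 bytes.
Bytes at offsets 10..13: 79 D8 DD 9E.
Little-endian stores the least-significant byte at the lowest address.
Reassemble most-significant byte first: 9E DD D8 79 → 0x9EDDD879.
0x9EDDD879 = 2665339001.

2665339001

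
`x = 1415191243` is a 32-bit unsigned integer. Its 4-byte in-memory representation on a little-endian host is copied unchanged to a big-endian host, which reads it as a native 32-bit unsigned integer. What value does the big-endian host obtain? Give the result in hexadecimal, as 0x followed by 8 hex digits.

1415191243 in 32-bit hexadecimal is 0x545A1ACB.
Stored little-endian, the bytes at ascending addresses are CB 1A 5A 54.
Read back as big-endian, the last byte is least significant, giving 0xCB1A5A54.

0xCB1A5A54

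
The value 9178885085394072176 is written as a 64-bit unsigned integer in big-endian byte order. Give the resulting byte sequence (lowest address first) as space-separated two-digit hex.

9178885085394072176 in hexadecimal, padded to 64 bits, is 0x7F61F35A750B7270.
Split into bytes (most-significant first): 7F 61 F3 5A 75 0B 72 70.
In big-endian order the high byte comes first in memory.
So the memory order matches the most-significant-first order: 7F 61 F3 5A 75 0B 72 70.

7F 61 F3 5A 75 0B 72 70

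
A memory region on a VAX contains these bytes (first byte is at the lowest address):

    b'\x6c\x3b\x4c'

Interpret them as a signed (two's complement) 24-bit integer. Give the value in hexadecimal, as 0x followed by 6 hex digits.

0x4C3B6C

In little-endian order the low byte comes first in memory.
Reassemble most-significant byte first: 4C 3B 6C → 0x4C3B6C.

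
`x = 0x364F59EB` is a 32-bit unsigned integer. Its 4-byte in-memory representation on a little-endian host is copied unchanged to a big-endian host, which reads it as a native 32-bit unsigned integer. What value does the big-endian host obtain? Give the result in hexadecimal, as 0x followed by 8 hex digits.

Stored little-endian, the bytes at ascending addresses are EB 59 4F 36.
Read back as big-endian, the last byte is least significant, giving 0xEB594F36.

0xEB594F36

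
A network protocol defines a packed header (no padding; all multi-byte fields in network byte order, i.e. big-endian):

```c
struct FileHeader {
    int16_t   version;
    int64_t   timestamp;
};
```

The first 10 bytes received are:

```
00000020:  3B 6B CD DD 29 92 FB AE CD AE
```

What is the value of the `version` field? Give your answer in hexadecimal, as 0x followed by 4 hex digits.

`version` is the first field, at byte offset 0, occupying 2 bytes.
Bytes at offsets 0..1: 3B 6B.
In big-endian order the high byte comes first in memory.
The bytes are already most-significant first: 0x3B6B.

0x3B6B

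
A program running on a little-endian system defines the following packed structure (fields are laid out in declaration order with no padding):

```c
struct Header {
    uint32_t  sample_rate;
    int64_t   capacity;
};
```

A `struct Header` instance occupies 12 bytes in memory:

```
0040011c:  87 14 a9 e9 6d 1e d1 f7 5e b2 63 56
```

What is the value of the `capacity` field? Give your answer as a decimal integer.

6225015230910504557

`capacity` follows `sample_rate` (4 bytes), so it starts at byte offset 4 and occupies 8 bytes.
Bytes at offsets 4..11: 6D 1E D1 F7 5E B2 63 56.
Little-endian stores the least-significant byte at the lowest address.
Reassemble most-significant byte first: 56 63 B2 5E F7 D1 1E 6D → 0x5663B25EF7D11E6D.
0x5663B25EF7D11E6D = 6225015230910504557.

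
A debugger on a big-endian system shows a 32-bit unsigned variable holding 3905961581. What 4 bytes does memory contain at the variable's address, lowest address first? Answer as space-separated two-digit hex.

3905961581 in hexadecimal, padded to 32 bits, is 0xE8D03E6D.
Split into bytes (most-significant first): E8 D0 3E 6D.
In big-endian order the high byte comes first in memory.
So the memory order matches the most-significant-first order: E8 D0 3E 6D.

E8 D0 3E 6D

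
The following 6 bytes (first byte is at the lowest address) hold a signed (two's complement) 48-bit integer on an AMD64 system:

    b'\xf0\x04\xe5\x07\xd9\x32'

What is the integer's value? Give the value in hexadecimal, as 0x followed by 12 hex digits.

Little-endian stores the least-significant byte at the lowest address.
Reassemble most-significant byte first: 32 D9 07 E5 04 F0 → 0x32D907E504F0.

0x32D907E504F0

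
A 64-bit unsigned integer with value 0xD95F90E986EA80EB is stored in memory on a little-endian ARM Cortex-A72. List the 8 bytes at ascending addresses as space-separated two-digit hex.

EB 80 EA 86 E9 90 5F D9

Split into bytes (most-significant first): D9 5F 90 E9 86 EA 80 EB.
In little-endian order the low byte comes first in memory.
So at ascending addresses the bytes are EB 80 EA 86 E9 90 5F D9.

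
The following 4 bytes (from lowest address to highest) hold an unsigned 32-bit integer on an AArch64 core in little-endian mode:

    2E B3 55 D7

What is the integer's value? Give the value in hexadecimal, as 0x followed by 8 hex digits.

Little-endian stores the least-significant byte at the lowest address.
Reassemble most-significant byte first: D7 55 B3 2E → 0xD755B32E.

0xD755B32E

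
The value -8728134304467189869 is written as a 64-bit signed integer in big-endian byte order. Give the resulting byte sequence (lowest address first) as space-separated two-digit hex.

86 DF 70 17 FE 54 FF 93

Two's complement of -8728134304467189869 in 64 bits: 8728134304467189869 = 0x79208FE801AB006D; invert → 0x86DF7017FE54FF92; add 1 → 0x86DF7017FE54FF93.
Split into bytes (most-significant first): 86 DF 70 17 FE 54 FF 93.
Big-endian stores the most-significant byte at the lowest address.
So the memory order matches the most-significant-first order: 86 DF 70 17 FE 54 FF 93.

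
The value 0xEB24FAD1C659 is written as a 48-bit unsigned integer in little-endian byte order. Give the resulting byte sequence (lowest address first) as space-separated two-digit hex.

Split into bytes (most-significant first): EB 24 FA D1 C6 59.
In little-endian order the low byte comes first in memory.
So at ascending addresses the bytes are 59 C6 D1 FA 24 EB.

59 C6 D1 FA 24 EB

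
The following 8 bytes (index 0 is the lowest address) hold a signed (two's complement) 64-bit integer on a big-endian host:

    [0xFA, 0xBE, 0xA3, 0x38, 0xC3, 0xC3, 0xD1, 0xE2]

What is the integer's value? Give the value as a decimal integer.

-378685854454656542

In big-endian order the high byte comes first in memory.
The bytes are already most-significant first: 0xFABEA338C3C3D1E2.
Top bit is set, so as a signed 64-bit value this is 0xFABEA338C3C3D1E2 − 2^64 = -378685854454656542.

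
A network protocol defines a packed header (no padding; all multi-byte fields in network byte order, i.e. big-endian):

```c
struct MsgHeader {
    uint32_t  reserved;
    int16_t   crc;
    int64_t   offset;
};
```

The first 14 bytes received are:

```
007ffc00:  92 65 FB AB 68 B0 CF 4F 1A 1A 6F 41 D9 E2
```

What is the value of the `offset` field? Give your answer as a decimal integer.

`offset` follows `reserved` (4 B), `crc` (2 B), so it starts at offset 4 + 2 = 6 and occupies 8 bytes.
Bytes at offsets 6..13: CF 4F 1A 1A 6F 41 D9 E2.
Big-endian stores the most-significant byte at the lowest address.
The bytes are already most-significant first: 0xCF4F1A1A6F41D9E2.
Top bit is set, so as a signed 64-bit value this is 0xCF4F1A1A6F41D9E2 − 2^64 = -3508556883860268574.

-3508556883860268574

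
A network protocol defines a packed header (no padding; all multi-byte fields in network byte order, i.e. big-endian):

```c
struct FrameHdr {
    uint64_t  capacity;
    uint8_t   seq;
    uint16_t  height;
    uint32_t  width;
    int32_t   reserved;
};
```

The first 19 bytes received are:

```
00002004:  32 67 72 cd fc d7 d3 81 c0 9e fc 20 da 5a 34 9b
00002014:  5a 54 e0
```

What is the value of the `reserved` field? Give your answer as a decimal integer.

-1688578848

`reserved` follows `capacity` (8 B), `seq` (1 B), `height` (2 B), `width` (4 B), so it starts at offset 8 + 1 + 2 + 4 = 15 and occupies 4 bytes.
Bytes at offsets 15..18: 9B 5A 54 E0.
Big-endian: lowest address holds the most-significant byte.
The bytes are already most-significant first: 0x9B5A54E0.
Top bit is set, so as a signed 32-bit value this is 0x9B5A54E0 − 2^32 = -1688578848.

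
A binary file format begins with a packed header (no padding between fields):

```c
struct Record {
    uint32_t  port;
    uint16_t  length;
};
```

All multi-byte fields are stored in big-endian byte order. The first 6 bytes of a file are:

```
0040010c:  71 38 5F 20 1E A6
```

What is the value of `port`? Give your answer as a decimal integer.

`port` is the first field, at byte offset 0, occupying 4 bytes.
Bytes at offsets 0..3: 71 38 5F 20.
Big-endian: lowest address holds the most-significant byte.
The bytes are already most-significant first: 0x71385F20.
0x71385F20 = 1899519776.

1899519776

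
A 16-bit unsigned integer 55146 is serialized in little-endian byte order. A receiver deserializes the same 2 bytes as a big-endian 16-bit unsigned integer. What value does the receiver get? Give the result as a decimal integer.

27351

55146 in 16-bit hexadecimal is 0xD76A.
Stored little-endian, the bytes at ascending addresses are 6A D7.
Read back as big-endian, the last byte is least significant, giving 0x6AD7.
0x6AD7 = 27351.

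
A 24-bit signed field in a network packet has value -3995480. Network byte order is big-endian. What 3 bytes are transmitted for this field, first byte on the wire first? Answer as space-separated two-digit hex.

C3 08 A8

Two's complement of -3995480 in 24 bits: 3995480 = 0x3CF758; invert → 0xC308A7; add 1 → 0xC308A8.
Split into bytes (most-significant first): C3 08 A8.
Big-endian stores the most-significant byte at the lowest address.
So the memory order matches the most-significant-first order: C3 08 A8.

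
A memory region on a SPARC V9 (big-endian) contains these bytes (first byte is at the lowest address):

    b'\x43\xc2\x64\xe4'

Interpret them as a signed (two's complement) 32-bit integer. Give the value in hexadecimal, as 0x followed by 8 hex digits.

Big-endian: lowest address holds the most-significant byte.
The bytes are already most-significant first: 0x43C264E4.

0x43C264E4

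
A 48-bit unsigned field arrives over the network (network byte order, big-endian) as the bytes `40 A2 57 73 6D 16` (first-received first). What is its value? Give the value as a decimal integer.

In big-endian order the high byte comes first in memory.
The bytes are already most-significant first: 0x40A257736D16.
0x40A257736D16 = 71065996061974.

71065996061974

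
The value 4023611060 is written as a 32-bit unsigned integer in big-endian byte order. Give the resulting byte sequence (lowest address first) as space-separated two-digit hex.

EF D3 6E B4

4023611060 in hexadecimal, padded to 32 bits, is 0xEFD36EB4.
Split into bytes (most-significant first): EF D3 6E B4.
In big-endian order the high byte comes first in memory.
So the memory order matches the most-significant-first order: EF D3 6E B4.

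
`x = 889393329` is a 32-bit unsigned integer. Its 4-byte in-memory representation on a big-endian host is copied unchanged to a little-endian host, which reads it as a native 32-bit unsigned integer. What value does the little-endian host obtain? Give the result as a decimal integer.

889393329 in 32-bit hexadecimal is 0x350310B1.
Stored big-endian, the bytes at ascending addresses are 35 03 10 B1.
Read back as little-endian, the first byte is least significant, giving 0xB1100335.
0xB1100335 = 2970616629.

2970616629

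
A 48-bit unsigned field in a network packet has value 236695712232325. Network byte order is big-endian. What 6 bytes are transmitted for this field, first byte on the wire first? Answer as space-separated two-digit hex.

D7 46 03 D8 F3 85

236695712232325 in hexadecimal, padded to 48 bits, is 0xD74603D8F385.
Split into bytes (most-significant first): D7 46 03 D8 F3 85.
Big-endian: lowest address holds the most-significant byte.
So the memory order matches the most-significant-first order: D7 46 03 D8 F3 85.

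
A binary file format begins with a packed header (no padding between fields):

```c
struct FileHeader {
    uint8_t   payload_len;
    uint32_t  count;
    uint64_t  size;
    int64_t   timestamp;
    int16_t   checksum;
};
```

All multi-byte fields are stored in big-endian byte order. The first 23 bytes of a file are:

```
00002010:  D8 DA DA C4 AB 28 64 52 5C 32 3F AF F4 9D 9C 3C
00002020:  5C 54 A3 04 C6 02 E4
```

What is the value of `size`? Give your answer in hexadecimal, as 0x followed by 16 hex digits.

`size` follows `payload_len` (1 B), `count` (4 B), so it starts at offset 1 + 4 = 5 and occupies 8 bytes.
Bytes at offsets 5..12: 28 64 52 5C 32 3F AF F4.
Big-endian stores the most-significant byte at the lowest address.
The bytes are already most-significant first: 0x2864525C323FAFF4.

0x2864525C323FAFF4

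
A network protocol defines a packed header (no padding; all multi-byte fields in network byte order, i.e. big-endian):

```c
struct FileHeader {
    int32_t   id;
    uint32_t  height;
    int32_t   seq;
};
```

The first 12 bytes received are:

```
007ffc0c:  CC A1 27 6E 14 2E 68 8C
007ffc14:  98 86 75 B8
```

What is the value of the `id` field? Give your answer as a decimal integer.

`id` is the first field, at byte offset 0, occupying 4 bytes.
Bytes at offsets 0..3: CC A1 27 6E.
Big-endian stores the most-significant byte at the lowest address.
The bytes are already most-significant first: 0xCCA1276E.
Top bit is set, so as a signed 32-bit value this is 0xCCA1276E − 2^32 = -861853842.

-861853842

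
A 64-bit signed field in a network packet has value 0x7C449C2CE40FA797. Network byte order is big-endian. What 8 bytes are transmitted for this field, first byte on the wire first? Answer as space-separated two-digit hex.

Split into bytes (most-significant first): 7C 44 9C 2C E4 0F A7 97.
Big-endian: lowest address holds the most-significant byte.
So the memory order matches the most-significant-first order: 7C 44 9C 2C E4 0F A7 97.

7C 44 9C 2C E4 0F A7 97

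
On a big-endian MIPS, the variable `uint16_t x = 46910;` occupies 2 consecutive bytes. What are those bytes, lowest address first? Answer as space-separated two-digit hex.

46910 in hexadecimal, padded to 16 bits, is 0xB73E.
Split into bytes (most-significant first): B7 3E.
In big-endian order the high byte comes first in memory.
So the memory order matches the most-significant-first order: B7 3E.

B7 3E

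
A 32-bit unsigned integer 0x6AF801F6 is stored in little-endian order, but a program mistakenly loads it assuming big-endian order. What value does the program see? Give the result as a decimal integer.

4127324266

Stored little-endian, the bytes at ascending addresses are F6 01 F8 6A.
Read back as big-endian, the last byte is least significant, giving 0xF601F86A.
0xF601F86A = 4127324266.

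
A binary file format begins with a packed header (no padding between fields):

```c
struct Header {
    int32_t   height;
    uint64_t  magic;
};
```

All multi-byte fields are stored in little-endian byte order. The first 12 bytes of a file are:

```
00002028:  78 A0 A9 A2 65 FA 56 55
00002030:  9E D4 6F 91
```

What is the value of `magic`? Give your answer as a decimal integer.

`magic` follows `height` (4 bytes), so it starts at byte offset 4 and occupies 8 bytes.
Bytes at offsets 4..11: 65 FA 56 55 9E D4 6F 91.
In little-endian order the low byte comes first in memory.
Reassemble most-significant byte first: 91 6F D4 9E 55 56 FA 65 → 0x916FD49E5556FA65.
0x916FD49E5556FA65 = 10479828634416118373.

10479828634416118373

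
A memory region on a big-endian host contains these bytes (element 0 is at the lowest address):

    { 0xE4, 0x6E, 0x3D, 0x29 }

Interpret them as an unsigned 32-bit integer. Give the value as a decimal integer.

Big-endian: lowest address holds the most-significant byte.
The bytes are already most-significant first: 0xE46E3D29.
0xE46E3D29 = 3832429865.

3832429865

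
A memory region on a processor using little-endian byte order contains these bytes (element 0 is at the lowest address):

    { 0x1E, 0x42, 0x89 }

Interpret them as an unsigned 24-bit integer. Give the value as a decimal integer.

Little-endian: lowest address holds the least-significant byte.
Reassemble most-significant byte first: 89 42 1E → 0x89421E.
0x89421E = 8995358.

8995358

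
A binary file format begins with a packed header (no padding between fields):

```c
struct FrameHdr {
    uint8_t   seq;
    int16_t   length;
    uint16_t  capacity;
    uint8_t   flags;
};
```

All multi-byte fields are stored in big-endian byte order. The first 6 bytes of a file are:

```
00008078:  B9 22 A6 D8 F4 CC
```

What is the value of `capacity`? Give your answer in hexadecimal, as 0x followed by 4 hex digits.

0xD8F4

`capacity` follows `seq` (1 B), `length` (2 B), so it starts at offset 1 + 2 = 3 and occupies 2 bytes.
Bytes at offsets 3..4: D8 F4.
Big-endian stores the most-significant byte at the lowest address.
The bytes are already most-significant first: 0xD8F4.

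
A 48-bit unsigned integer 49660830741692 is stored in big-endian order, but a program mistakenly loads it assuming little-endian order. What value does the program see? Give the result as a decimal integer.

49660830741692 in 48-bit hexadecimal is 0x2D2A902CF4BC.
Stored big-endian, the bytes at ascending addresses are 2D 2A 90 2C F4 BC.
Read back as little-endian, the first byte is least significant, giving 0xBCF42C902A2D.
0xBCF42C902A2D = 207756905687597.

207756905687597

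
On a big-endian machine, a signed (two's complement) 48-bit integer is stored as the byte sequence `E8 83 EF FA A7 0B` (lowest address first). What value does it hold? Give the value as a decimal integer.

Big-endian: lowest address holds the most-significant byte.
The bytes are already most-significant first: 0xE883EFFAA70B.
Top bit is set, so as a signed 48-bit value this is 0xE883EFFAA70B − 2^48 = -25821612169461.

-25821612169461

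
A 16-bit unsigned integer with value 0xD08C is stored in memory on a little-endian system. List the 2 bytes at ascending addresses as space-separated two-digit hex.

8C D0

Split into bytes (most-significant first): D0 8C.
Little-endian stores the least-significant byte at the lowest address.
So at ascending addresses the bytes are 8C D0.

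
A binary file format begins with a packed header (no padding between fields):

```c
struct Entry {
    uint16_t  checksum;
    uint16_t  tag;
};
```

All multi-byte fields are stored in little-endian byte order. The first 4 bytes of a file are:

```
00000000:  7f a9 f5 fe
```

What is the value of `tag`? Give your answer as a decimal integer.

65269

`tag` follows `checksum` (2 bytes), so it starts at byte offset 2 and occupies 2 bytes.
Bytes at offsets 2..3: F5 FE.
Little-endian stores the least-significant byte at the lowest address.
Reassemble most-significant byte first: FE F5 → 0xFEF5.
0xFEF5 = 65269.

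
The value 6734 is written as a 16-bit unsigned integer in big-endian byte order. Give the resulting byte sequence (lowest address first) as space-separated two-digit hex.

6734 in hexadecimal, padded to 16 bits, is 0x1A4E.
Split into bytes (most-significant first): 1A 4E.
Big-endian: lowest address holds the most-significant byte.
So the memory order matches the most-significant-first order: 1A 4E.

1A 4E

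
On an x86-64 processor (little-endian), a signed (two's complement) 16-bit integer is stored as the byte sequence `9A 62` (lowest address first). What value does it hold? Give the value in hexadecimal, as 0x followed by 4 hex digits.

In little-endian order the low byte comes first in memory.
Reassemble most-significant byte first: 62 9A → 0x629A.

0x629A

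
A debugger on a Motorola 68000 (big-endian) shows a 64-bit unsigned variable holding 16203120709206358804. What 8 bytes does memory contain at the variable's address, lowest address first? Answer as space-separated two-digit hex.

16203120709206358804 in hexadecimal, padded to 64 bits, is 0xE0DD0C6FED053B14.
Split into bytes (most-significant first): E0 DD 0C 6F ED 05 3B 14.
Big-endian: lowest address holds the most-significant byte.
So the memory order matches the most-significant-first order: E0 DD 0C 6F ED 05 3B 14.

E0 DD 0C 6F ED 05 3B 14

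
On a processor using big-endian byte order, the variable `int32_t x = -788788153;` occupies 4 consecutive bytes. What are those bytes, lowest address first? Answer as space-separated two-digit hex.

D0 FC 0C 47

Two's complement of -788788153 in 32 bits: 788788153 = 0x2F03F3B9; invert → 0xD0FC0C46; add 1 → 0xD0FC0C47.
Split into bytes (most-significant first): D0 FC 0C 47.
In big-endian order the high byte comes first in memory.
So the memory order matches the most-significant-first order: D0 FC 0C 47.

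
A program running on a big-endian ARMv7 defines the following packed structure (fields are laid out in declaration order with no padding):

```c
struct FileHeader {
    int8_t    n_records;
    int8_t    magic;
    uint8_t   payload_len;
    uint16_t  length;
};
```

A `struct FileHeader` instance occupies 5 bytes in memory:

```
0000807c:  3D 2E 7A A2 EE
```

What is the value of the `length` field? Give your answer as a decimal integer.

41710

`length` follows `n_records` (1 B), `magic` (1 B), `payload_len` (1 B), so it starts at offset 1 + 1 + 1 = 3 and occupies 2 bytes.
Bytes at offsets 3..4: A2 EE.
In big-endian order the high byte comes first in memory.
The bytes are already most-significant first: 0xA2EE.
0xA2EE = 41710.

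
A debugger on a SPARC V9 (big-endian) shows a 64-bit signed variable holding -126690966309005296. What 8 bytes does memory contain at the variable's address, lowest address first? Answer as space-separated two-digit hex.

FE 3D E7 3C C4 E6 98 10

Two's complement of -126690966309005296 in 64 bits: 126690966309005296 = 0x01C218C33B1967F0; invert → 0xFE3DE73CC4E6980F; add 1 → 0xFE3DE73CC4E69810.
Split into bytes (most-significant first): FE 3D E7 3C C4 E6 98 10.
Big-endian: lowest address holds the most-significant byte.
So the memory order matches the most-significant-first order: FE 3D E7 3C C4 E6 98 10.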